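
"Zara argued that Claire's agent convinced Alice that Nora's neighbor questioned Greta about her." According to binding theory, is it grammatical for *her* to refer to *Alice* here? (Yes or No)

*Alice* is an R-expression; Principle C requires it to be free (not bound by any c-commanding expression).
— her: second object of the clause headed by 'questioned'; the pronoun does not c-command the R-expression — coreference allowed.

Yes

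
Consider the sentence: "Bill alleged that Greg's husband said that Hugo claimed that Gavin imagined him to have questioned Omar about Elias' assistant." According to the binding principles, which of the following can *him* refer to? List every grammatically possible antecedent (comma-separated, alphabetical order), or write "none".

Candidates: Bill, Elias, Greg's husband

Bill, Greg's husband

*him* is a pronoun; Principle B requires it to be free in its binding domain — the clause headed by 'imagined'.
— Bill: subject of the matrix clause; c-commands the pronoun but lies outside its binding domain — allowed.
— Elias: possessor inside the second object DP of the clause headed by 'questioned'; is c-commanded by the pronoun; coreference would bind this R-expression — blocked (Principle C).
— Greg's husband: subject of the clause headed by 'said'; c-commands the pronoun but lies outside its binding domain — allowed.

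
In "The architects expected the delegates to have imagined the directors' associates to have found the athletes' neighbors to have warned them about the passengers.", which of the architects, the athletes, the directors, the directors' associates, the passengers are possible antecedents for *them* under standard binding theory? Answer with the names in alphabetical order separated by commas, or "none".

*them* is a pronoun; Principle B requires it to be free in its binding domain — the clause headed by 'warned'.
— the architects: subject of the matrix clause; c-commands the pronoun but lies outside its binding domain — allowed.
— the athletes: possessor inside the subject DP of the clause headed by 'warned'; does not c-command the pronoun — Principle B does not apply; allowed.
— the directors: possessor inside the subject DP of the clause headed by 'found'; does not c-command the pronoun — Principle B does not apply; allowed.
— the directors' associates: subject of the clause headed by 'found'; c-commands the pronoun but lies outside its binding domain — allowed.
— the passengers: second object of the clause headed by 'warned'; is c-commanded by the pronoun; coreference would bind this R-expression — blocked (Principle C).

the architects, the athletes, the directors, the directors' associates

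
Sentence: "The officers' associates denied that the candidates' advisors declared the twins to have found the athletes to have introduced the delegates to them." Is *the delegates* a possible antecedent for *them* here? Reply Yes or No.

No

*them* is a pronoun; Principle B requires it to be free in its binding domain — the clause headed by 'introduced'.
— the delegates: object of the clause headed by 'introduced'; c-commands the pronoun within its binding domain — blocked (Principle B).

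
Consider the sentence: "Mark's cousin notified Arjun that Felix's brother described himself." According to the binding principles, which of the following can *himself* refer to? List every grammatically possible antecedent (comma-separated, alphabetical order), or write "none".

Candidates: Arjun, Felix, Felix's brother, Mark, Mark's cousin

Felix's brother

*himself* is a reflexive; Principle A requires it to be bound within its binding domain — the clause headed by 'described'.
— Arjun: object of the matrix clause; c-commands the reflexive but lies outside its binding domain — cannot bind it (Principle A).
— Felix: possessor inside the subject DP of the clause headed by 'described'; does not c-command the reflexive — cannot bind it (Principle A).
— Felix's brother: subject of the clause headed by 'described'; c-commands the reflexive within its binding domain — allowed (Principle A).
— Mark: possessor inside the subject DP of the matrix clause; does not c-command the reflexive — cannot bind it (Principle A).
— Mark's cousin: subject of the matrix clause; c-commands the reflexive but lies outside its binding domain — cannot bind it (Principle A).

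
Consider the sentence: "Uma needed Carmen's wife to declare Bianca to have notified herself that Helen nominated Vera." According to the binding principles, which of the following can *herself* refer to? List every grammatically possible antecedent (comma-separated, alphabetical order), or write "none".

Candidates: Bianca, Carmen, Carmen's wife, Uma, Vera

*herself* is a reflexive; Principle A requires it to be bound within its binding domain — the clause headed by 'notified'.
— Bianca: subject of the clause headed by 'notified'; c-commands the reflexive within its binding domain — allowed (Principle A).
— Carmen: possessor inside the subject DP of the clause headed by 'declare'; does not c-command the reflexive — cannot bind it (Principle A).
— Carmen's wife: subject of the clause headed by 'declare'; c-commands the reflexive but lies outside its binding domain — cannot bind it (Principle A).
— Uma: subject of the matrix clause; c-commands the reflexive but lies outside its binding domain — cannot bind it (Principle A).
— Vera: object of the clause headed by 'nominated'; does not c-command the reflexive — cannot bind it (Principle A).

Bianca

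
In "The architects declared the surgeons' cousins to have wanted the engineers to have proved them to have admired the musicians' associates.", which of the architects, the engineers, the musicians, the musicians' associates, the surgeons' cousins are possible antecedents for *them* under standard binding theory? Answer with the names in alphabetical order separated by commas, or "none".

*them* is a pronoun; Principle B requires it to be free in its binding domain — the clause headed by 'proved'.
— the architects: subject of the matrix clause; c-commands the pronoun but lies outside its binding domain — allowed.
— the engineers: subject of the clause headed by 'proved'; c-commands the pronoun within its binding domain — blocked (Principle B).
— the musicians: possessor inside the object DP of the clause headed by 'admired'; is c-commanded by the pronoun; coreference would bind this R-expression — blocked (Principle C).
— the musicians' associates: object of the clause headed by 'admired'; is c-commanded by the pronoun; coreference would bind this R-expression — blocked (Principle C).
— the surgeons' cousins: subject of the clause headed by 'wanted'; c-commands the pronoun but lies outside its binding domain — allowed.

the architects, the surgeons' cousins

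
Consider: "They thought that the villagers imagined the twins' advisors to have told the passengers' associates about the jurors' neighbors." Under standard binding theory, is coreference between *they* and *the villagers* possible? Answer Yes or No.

No

*the villagers* is an R-expression; Principle C requires it to be free (not bound by any c-commanding expression).
— they: subject of the matrix clause; the pronoun c-commands the R-expression — coreference blocked (Principle C).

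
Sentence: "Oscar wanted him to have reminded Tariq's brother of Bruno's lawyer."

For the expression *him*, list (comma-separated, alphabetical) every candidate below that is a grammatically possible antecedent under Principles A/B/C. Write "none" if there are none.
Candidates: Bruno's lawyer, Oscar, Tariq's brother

*him* is a pronoun; Principle B requires it to be free in its binding domain — the matrix clause.
— Bruno's lawyer: second object of the clause headed by 'reminded'; is c-commanded by the pronoun; coreference would bind this R-expression — blocked (Principle C).
— Oscar: subject of the matrix clause; c-commands the pronoun within its binding domain — blocked (Principle B).
— Tariq's brother: object of the clause headed by 'reminded'; is c-commanded by the pronoun; coreference would bind this R-expression — blocked (Principle C).

none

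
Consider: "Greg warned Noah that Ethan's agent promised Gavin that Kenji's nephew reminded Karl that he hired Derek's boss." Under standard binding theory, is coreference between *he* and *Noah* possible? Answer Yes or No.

Yes

*Noah* is an R-expression; Principle C requires it to be free (not bound by any c-commanding expression).
— he: subject of the clause headed by 'hired'; the pronoun does not c-command the R-expression — coreference allowed.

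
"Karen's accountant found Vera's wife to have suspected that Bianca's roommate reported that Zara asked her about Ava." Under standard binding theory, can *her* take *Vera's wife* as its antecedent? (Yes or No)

Yes

*her* is a pronoun; Principle B requires it to be free in its binding domain — the clause headed by 'asked'.
— Vera's wife: subject of the clause headed by 'suspected'; c-commands the pronoun but lies outside its binding domain — allowed.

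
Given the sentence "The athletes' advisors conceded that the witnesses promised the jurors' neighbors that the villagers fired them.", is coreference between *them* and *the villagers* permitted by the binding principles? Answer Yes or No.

*them* is a pronoun; Principle B requires it to be free in its binding domain — the clause headed by 'fired'.
— the villagers: subject of the clause headed by 'fired'; c-commands the pronoun within its binding domain — blocked (Principle B).

No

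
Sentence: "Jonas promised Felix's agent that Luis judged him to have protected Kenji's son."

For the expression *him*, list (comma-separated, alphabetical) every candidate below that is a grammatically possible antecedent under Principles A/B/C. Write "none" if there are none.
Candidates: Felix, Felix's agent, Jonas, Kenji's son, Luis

*him* is a pronoun; Principle B requires it to be free in its binding domain — the clause headed by 'judged'.
— Felix: possessor inside the object DP of the matrix clause; does not c-command the pronoun — Principle B does not apply; allowed.
— Felix's agent: object of the matrix clause; c-commands the pronoun but lies outside its binding domain — allowed.
— Jonas: subject of the matrix clause; c-commands the pronoun but lies outside its binding domain — allowed.
— Kenji's son: object of the clause headed by 'protected'; is c-commanded by the pronoun; coreference would bind this R-expression — blocked (Principle C).
— Luis: subject of the clause headed by 'judged'; c-commands the pronoun within its binding domain — blocked (Principle B).

Felix, Felix's agent, Jonas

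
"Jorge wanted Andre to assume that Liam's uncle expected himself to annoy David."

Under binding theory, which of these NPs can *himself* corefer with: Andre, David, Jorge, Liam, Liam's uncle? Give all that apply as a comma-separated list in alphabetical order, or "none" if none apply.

Liam's uncle

*himself* is a reflexive; Principle A requires it to be bound within its binding domain — the clause headed by 'expected'.
— Andre: subject of the clause headed by 'assume'; c-commands the reflexive but lies outside its binding domain — cannot bind it (Principle A).
— David: object of the clause headed by 'annoy'; does not c-command the reflexive — cannot bind it (Principle A).
— Jorge: subject of the matrix clause; c-commands the reflexive but lies outside its binding domain — cannot bind it (Principle A).
— Liam: possessor inside the subject DP of the clause headed by 'expected'; does not c-command the reflexive — cannot bind it (Principle A).
— Liam's uncle: subject of the clause headed by 'expected'; c-commands the reflexive within its binding domain — allowed (Principle A).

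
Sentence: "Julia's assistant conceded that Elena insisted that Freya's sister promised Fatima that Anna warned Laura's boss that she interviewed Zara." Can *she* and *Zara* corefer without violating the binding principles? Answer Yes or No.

*Zara* is an R-expression; Principle C requires it to be free (not bound by any c-commanding expression).
— she: subject of the clause headed by 'interviewed'; the pronoun c-commands the R-expression — coreference blocked (Principle C).

No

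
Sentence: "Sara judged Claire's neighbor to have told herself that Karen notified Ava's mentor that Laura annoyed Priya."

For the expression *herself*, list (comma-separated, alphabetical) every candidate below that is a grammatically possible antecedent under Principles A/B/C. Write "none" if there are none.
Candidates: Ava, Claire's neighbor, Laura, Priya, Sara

*herself* is a reflexive; Principle A requires it to be bound within its binding domain — the clause headed by 'told'.
— Ava: possessor inside the object DP of the clause headed by 'notified'; does not c-command the reflexive — cannot bind it (Principle A).
— Claire's neighbor: subject of the clause headed by 'told'; c-commands the reflexive within its binding domain — allowed (Principle A).
— Laura: subject of the clause headed by 'annoyed'; does not c-command the reflexive — cannot bind it (Principle A).
— Priya: object of the clause headed by 'annoyed'; does not c-command the reflexive — cannot bind it (Principle A).
— Sara: subject of the matrix clause; c-commands the reflexive but lies outside its binding domain — cannot bind it (Principle A).

Claire's neighbor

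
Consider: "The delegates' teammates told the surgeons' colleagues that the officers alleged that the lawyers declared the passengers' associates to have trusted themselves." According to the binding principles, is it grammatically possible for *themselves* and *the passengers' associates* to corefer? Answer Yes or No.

Yes

*themselves* is a reflexive; Principle A requires it to be bound within its binding domain — the clause headed by 'trusted'.
— the passengers' associates: subject of the clause headed by 'trusted'; c-commands the reflexive within its binding domain — allowed (Principle A).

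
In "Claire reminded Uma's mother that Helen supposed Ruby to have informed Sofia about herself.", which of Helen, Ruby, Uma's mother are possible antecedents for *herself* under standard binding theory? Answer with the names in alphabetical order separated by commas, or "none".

Ruby

*herself* is a reflexive; Principle A requires it to be bound within its binding domain — the clause headed by 'informed'.
— Helen: subject of the clause headed by 'supposed'; c-commands the reflexive but lies outside its binding domain — cannot bind it (Principle A).
— Ruby: subject of the clause headed by 'informed'; c-commands the reflexive within its binding domain — allowed (Principle A).
— Uma's mother: object of the matrix clause; c-commands the reflexive but lies outside its binding domain — cannot bind it (Principle A).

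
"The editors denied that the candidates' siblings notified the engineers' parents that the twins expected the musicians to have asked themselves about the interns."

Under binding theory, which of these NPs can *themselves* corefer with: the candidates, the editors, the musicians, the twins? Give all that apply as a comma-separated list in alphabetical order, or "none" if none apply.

*themselves* is a reflexive; Principle A requires it to be bound within its binding domain — the clause headed by 'asked'.
— the candidates: possessor inside the subject DP of the clause headed by 'notified'; does not c-command the reflexive — cannot bind it (Principle A).
— the editors: subject of the matrix clause; c-commands the reflexive but lies outside its binding domain — cannot bind it (Principle A).
— the musicians: subject of the clause headed by 'asked'; c-commands the reflexive within its binding domain — allowed (Principle A).
— the twins: subject of the clause headed by 'expected'; c-commands the reflexive but lies outside its binding domain — cannot bind it (Principle A).

the musicians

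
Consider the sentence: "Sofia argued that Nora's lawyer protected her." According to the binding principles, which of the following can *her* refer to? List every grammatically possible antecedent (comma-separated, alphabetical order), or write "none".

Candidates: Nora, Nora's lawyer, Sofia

*her* is a pronoun; Principle B requires it to be free in its binding domain — the clause headed by 'protected'.
— Nora: possessor inside the subject DP of the clause headed by 'protected'; does not c-command the pronoun — Principle B does not apply; allowed.
— Nora's lawyer: subject of the clause headed by 'protected'; c-commands the pronoun within its binding domain — blocked (Principle B).
— Sofia: subject of the matrix clause; c-commands the pronoun but lies outside its binding domain — allowed.

Nora, Sofia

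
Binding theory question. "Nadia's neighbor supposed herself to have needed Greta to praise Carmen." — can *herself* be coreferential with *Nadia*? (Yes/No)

No

*herself* is a reflexive; Principle A requires it to be bound within its binding domain — the matrix clause.
— Nadia: possessor inside the subject DP of the matrix clause; does not c-command the reflexive — cannot bind it (Principle A).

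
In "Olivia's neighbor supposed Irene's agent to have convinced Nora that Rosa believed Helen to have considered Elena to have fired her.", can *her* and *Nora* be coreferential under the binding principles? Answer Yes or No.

*Nora* is an R-expression; Principle C requires it to be free (not bound by any c-commanding expression).
— her: object of the clause headed by 'fired'; the pronoun does not c-command the R-expression — coreference allowed.

Yes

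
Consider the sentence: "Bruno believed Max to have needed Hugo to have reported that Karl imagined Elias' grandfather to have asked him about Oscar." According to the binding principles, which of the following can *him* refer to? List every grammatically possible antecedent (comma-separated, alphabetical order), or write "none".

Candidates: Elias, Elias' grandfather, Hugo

*him* is a pronoun; Principle B requires it to be free in its binding domain — the clause headed by 'asked'.
— Elias: possessor inside the subject DP of the clause headed by 'asked'; does not c-command the pronoun — Principle B does not apply; allowed.
— Elias' grandfather: subject of the clause headed by 'asked'; c-commands the pronoun within its binding domain — blocked (Principle B).
— Hugo: subject of the clause headed by 'reported'; c-commands the pronoun but lies outside its binding domain — allowed.

Elias, Hugo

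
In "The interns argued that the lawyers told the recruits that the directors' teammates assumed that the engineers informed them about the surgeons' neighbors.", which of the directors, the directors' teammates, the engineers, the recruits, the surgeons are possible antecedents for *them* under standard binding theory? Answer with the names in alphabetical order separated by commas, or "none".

the directors, the directors' teammates, the recruits

*them* is a pronoun; Principle B requires it to be free in its binding domain — the clause headed by 'informed'.
— the directors: possessor inside the subject DP of the clause headed by 'assumed'; does not c-command the pronoun — Principle B does not apply; allowed.
— the directors' teammates: subject of the clause headed by 'assumed'; c-commands the pronoun but lies outside its binding domain — allowed.
— the engineers: subject of the clause headed by 'informed'; c-commands the pronoun within its binding domain — blocked (Principle B).
— the recruits: object of the clause headed by 'told'; c-commands the pronoun but lies outside its binding domain — allowed.
— the surgeons: possessor inside the second object DP of the clause headed by 'informed'; is c-commanded by the pronoun; coreference would bind this R-expression — blocked (Principle C).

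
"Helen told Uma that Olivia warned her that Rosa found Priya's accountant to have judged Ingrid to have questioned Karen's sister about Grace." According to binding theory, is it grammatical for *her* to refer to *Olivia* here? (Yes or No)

*Olivia* is an R-expression; Principle C requires it to be free (not bound by any c-commanding expression).
— her: object of the clause headed by 'warned'; the R-expression locally c-commands the pronoun — coreference blocked (Principle B on the pronoun).

No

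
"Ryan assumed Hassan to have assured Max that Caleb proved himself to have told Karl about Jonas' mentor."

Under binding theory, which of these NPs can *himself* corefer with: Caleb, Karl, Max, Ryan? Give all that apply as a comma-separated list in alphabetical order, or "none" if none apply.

Caleb

*himself* is a reflexive; Principle A requires it to be bound within its binding domain — the clause headed by 'proved'.
— Caleb: subject of the clause headed by 'proved'; c-commands the reflexive within its binding domain — allowed (Principle A).
— Karl: object of the clause headed by 'told'; does not c-command the reflexive — cannot bind it (Principle A).
— Max: object of the clause headed by 'assured'; c-commands the reflexive but lies outside its binding domain — cannot bind it (Principle A).
— Ryan: subject of the matrix clause; c-commands the reflexive but lies outside its binding domain — cannot bind it (Principle A).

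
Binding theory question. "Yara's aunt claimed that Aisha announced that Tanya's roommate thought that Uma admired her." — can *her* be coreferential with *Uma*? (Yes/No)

*her* is a pronoun; Principle B requires it to be free in its binding domain — the clause headed by 'admired'.
— Uma: subject of the clause headed by 'admired'; c-commands the pronoun within its binding domain — blocked (Principle B).

No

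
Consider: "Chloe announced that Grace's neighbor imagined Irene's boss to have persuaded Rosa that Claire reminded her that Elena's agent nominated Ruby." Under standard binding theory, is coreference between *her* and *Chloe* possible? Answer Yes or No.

*Chloe* is an R-expression; Principle C requires it to be free (not bound by any c-commanding expression).
— her: object of the clause headed by 'reminded'; the pronoun does not c-command the R-expression — coreference allowed.

Yes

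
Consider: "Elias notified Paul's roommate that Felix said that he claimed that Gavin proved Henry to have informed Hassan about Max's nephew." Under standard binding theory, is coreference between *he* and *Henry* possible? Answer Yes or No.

*Henry* is an R-expression; Principle C requires it to be free (not bound by any c-commanding expression).
— he: subject of the clause headed by 'claimed'; the pronoun c-commands the R-expression — coreference blocked (Principle C).

No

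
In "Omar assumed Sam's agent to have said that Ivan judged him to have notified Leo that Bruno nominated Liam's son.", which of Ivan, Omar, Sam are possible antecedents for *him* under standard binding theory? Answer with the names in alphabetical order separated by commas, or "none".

Omar, Sam

*him* is a pronoun; Principle B requires it to be free in its binding domain — the clause headed by 'judged'.
— Ivan: subject of the clause headed by 'judged'; c-commands the pronoun within its binding domain — blocked (Principle B).
— Omar: subject of the matrix clause; c-commands the pronoun but lies outside its binding domain — allowed.
— Sam: possessor inside the subject DP of the clause headed by 'said'; does not c-command the pronoun — Principle B does not apply; allowed.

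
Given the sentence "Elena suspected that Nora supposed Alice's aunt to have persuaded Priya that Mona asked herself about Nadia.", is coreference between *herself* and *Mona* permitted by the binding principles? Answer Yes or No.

*herself* is a reflexive; Principle A requires it to be bound within its binding domain — the clause headed by 'asked'.
— Mona: subject of the clause headed by 'asked'; c-commands the reflexive within its binding domain — allowed (Principle A).

Yes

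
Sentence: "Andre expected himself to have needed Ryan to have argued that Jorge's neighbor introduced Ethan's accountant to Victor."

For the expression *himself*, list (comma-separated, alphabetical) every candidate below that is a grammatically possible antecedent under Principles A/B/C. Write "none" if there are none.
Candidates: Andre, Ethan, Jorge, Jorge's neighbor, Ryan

*himself* is a reflexive; Principle A requires it to be bound within its binding domain — the matrix clause.
— Andre: subject of the matrix clause; c-commands the reflexive within its binding domain — allowed (Principle A).
— Ethan: possessor inside the object DP of the clause headed by 'introduced'; does not c-command the reflexive — cannot bind it (Principle A).
— Jorge: possessor inside the subject DP of the clause headed by 'introduced'; does not c-command the reflexive — cannot bind it (Principle A).
— Jorge's neighbor: subject of the clause headed by 'introduced'; does not c-command the reflexive — cannot bind it (Principle A).
— Ryan: subject of the clause headed by 'argued'; does not c-command the reflexive — cannot bind it (Principle A).

Andre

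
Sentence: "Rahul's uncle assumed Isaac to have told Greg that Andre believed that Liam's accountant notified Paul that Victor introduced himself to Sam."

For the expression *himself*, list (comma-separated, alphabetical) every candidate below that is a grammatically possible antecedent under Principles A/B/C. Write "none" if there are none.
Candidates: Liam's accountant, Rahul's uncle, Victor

*himself* is a reflexive; Principle A requires it to be bound within its binding domain — the clause headed by 'introduced'.
— Liam's accountant: subject of the clause headed by 'notified'; c-commands the reflexive but lies outside its binding domain — cannot bind it (Principle A).
— Rahul's uncle: subject of the matrix clause; c-commands the reflexive but lies outside its binding domain — cannot bind it (Principle A).
— Victor: subject of the clause headed by 'introduced'; c-commands the reflexive within its binding domain — allowed (Principle A).

Victor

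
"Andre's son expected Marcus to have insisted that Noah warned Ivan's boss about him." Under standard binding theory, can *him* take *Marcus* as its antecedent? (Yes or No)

Yes

*him* is a pronoun; Principle B requires it to be free in its binding domain — the clause headed by 'warned'.
— Marcus: subject of the clause headed by 'insisted'; c-commands the pronoun but lies outside its binding domain — allowed.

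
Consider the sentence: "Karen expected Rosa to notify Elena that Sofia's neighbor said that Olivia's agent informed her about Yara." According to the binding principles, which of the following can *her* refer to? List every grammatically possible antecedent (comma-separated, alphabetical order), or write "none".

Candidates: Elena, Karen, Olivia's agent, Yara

Elena, Karen

*her* is a pronoun; Principle B requires it to be free in its binding domain — the clause headed by 'informed'.
— Elena: object of the clause headed by 'notify'; c-commands the pronoun but lies outside its binding domain — allowed.
— Karen: subject of the matrix clause; c-commands the pronoun but lies outside its binding domain — allowed.
— Olivia's agent: subject of the clause headed by 'informed'; c-commands the pronoun within its binding domain — blocked (Principle B).
— Yara: second object of the clause headed by 'informed'; is c-commanded by the pronoun; coreference would bind this R-expression — blocked (Principle C).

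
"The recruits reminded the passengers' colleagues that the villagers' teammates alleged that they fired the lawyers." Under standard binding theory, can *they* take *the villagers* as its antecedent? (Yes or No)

Yes

*they* is a pronoun; Principle B requires it to be free in its binding domain — the clause headed by 'fired'.
— the villagers: possessor inside the subject DP of the clause headed by 'alleged'; does not c-command the pronoun — Principle B does not apply; allowed.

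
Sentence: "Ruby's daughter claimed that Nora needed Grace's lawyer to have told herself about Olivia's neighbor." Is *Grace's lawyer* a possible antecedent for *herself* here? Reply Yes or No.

*herself* is a reflexive; Principle A requires it to be bound within its binding domain — the clause headed by 'told'.
— Grace's lawyer: subject of the clause headed by 'told'; c-commands the reflexive within its binding domain — allowed (Principle A).

Yes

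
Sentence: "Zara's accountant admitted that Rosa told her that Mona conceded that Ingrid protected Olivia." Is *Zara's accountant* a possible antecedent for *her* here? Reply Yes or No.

*her* is a pronoun; Principle B requires it to be free in its binding domain — the clause headed by 'told'.
— Zara's accountant: subject of the matrix clause; c-commands the pronoun but lies outside its binding domain — allowed.

Yes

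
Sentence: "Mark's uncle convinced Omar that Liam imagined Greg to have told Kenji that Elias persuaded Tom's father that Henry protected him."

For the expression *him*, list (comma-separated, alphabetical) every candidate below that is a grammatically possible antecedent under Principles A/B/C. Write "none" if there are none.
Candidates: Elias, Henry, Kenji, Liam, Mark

Elias, Kenji, Liam, Mark

*him* is a pronoun; Principle B requires it to be free in its binding domain — the clause headed by 'protected'.
— Elias: subject of the clause headed by 'persuaded'; c-commands the pronoun but lies outside its binding domain — allowed.
— Henry: subject of the clause headed by 'protected'; c-commands the pronoun within its binding domain — blocked (Principle B).
— Kenji: object of the clause headed by 'told'; c-commands the pronoun but lies outside its binding domain — allowed.
— Liam: subject of the clause headed by 'imagined'; c-commands the pronoun but lies outside its binding domain — allowed.
— Mark: possessor inside the subject DP of the matrix clause; does not c-command the pronoun — Principle B does not apply; allowed.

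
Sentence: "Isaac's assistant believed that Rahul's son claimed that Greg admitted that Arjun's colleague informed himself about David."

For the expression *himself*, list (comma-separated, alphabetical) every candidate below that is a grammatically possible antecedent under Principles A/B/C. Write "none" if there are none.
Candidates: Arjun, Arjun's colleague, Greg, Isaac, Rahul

*himself* is a reflexive; Principle A requires it to be bound within its binding domain — the clause headed by 'informed'.
— Arjun: possessor inside the subject DP of the clause headed by 'informed'; does not c-command the reflexive — cannot bind it (Principle A).
— Arjun's colleague: subject of the clause headed by 'informed'; c-commands the reflexive within its binding domain — allowed (Principle A).
— Greg: subject of the clause headed by 'admitted'; c-commands the reflexive but lies outside its binding domain — cannot bind it (Principle A).
— Isaac: possessor inside the subject DP of the matrix clause; does not c-command the reflexive — cannot bind it (Principle A).
— Rahul: possessor inside the subject DP of the clause headed by 'claimed'; does not c-command the reflexive — cannot bind it (Principle A).

Arjun's colleague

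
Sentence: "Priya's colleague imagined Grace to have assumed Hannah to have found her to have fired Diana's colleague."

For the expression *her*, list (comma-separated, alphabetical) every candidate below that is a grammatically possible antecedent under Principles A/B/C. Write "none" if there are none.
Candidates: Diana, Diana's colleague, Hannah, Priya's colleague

Priya's colleague

*her* is a pronoun; Principle B requires it to be free in its binding domain — the clause headed by 'found'.
— Diana: possessor inside the object DP of the clause headed by 'fired'; is c-commanded by the pronoun; coreference would bind this R-expression — blocked (Principle C).
— Diana's colleague: object of the clause headed by 'fired'; is c-commanded by the pronoun; coreference would bind this R-expression — blocked (Principle C).
— Hannah: subject of the clause headed by 'found'; c-commands the pronoun within its binding domain — blocked (Principle B).
— Priya's colleague: subject of the matrix clause; c-commands the pronoun but lies outside its binding domain — allowed.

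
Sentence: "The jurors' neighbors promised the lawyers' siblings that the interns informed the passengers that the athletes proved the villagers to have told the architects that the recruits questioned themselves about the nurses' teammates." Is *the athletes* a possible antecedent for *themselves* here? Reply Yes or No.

*themselves* is a reflexive; Principle A requires it to be bound within its binding domain — the clause headed by 'questioned'.
— the athletes: subject of the clause headed by 'proved'; c-commands the reflexive but lies outside its binding domain — cannot bind it (Principle A).

No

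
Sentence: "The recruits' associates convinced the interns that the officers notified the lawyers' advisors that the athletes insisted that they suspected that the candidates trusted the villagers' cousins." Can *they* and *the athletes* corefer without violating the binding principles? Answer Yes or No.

*the athletes* is an R-expression; Principle C requires it to be free (not bound by any c-commanding expression).
— they: subject of the clause headed by 'suspected'; the pronoun does not c-command the R-expression — coreference allowed.

Yes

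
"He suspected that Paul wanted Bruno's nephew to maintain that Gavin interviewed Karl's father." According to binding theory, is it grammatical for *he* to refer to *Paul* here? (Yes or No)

*Paul* is an R-expression; Principle C requires it to be free (not bound by any c-commanding expression).
— he: subject of the matrix clause; the pronoun c-commands the R-expression — coreference blocked (Principle C).

No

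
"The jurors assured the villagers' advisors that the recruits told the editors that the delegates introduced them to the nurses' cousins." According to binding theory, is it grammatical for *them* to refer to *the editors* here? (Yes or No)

*the editors* is an R-expression; Principle C requires it to be free (not bound by any c-commanding expression).
— them: object of the clause headed by 'introduced'; the pronoun does not c-command the R-expression — coreference allowed.

Yes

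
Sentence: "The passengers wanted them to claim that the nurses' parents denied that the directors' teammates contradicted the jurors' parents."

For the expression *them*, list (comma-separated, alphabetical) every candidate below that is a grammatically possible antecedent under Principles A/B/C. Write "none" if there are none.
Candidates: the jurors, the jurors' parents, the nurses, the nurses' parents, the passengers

*them* is a pronoun; Principle B requires it to be free in its binding domain — the matrix clause.
— the jurors: possessor inside the object DP of the clause headed by 'contradicted'; is c-commanded by the pronoun; coreference would bind this R-expression — blocked (Principle C).
— the jurors' parents: object of the clause headed by 'contradicted'; is c-commanded by the pronoun; coreference would bind this R-expression — blocked (Principle C).
— the nurses: possessor inside the subject DP of the clause headed by 'denied'; is c-commanded by the pronoun; coreference would bind this R-expression — blocked (Principle C).
— the nurses' parents: subject of the clause headed by 'denied'; is c-commanded by the pronoun; coreference would bind this R-expression — blocked (Principle C).
— the passengers: subject of the matrix clause; c-commands the pronoun within its binding domain — blocked (Principle B).

none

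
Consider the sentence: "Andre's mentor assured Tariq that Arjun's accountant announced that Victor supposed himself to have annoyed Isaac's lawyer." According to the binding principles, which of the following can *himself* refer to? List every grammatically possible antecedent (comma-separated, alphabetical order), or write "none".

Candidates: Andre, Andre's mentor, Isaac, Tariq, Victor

*himself* is a reflexive; Principle A requires it to be bound within its binding domain — the clause headed by 'supposed'.
— Andre: possessor inside the subject DP of the matrix clause; does not c-command the reflexive — cannot bind it (Principle A).
— Andre's mentor: subject of the matrix clause; c-commands the reflexive but lies outside its binding domain — cannot bind it (Principle A).
— Isaac: possessor inside the object DP of the clause headed by 'annoyed'; does not c-command the reflexive — cannot bind it (Principle A).
— Tariq: object of the matrix clause; c-commands the reflexive but lies outside its binding domain — cannot bind it (Principle A).
— Victor: subject of the clause headed by 'supposed'; c-commands the reflexive within its binding domain — allowed (Principle A).

Victor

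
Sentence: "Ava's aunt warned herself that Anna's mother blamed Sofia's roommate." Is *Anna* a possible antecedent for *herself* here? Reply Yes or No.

No

*herself* is a reflexive; Principle A requires it to be bound within its binding domain — the matrix clause.
— Anna: possessor inside the subject DP of the clause headed by 'blamed'; does not c-command the reflexive — cannot bind it (Principle A).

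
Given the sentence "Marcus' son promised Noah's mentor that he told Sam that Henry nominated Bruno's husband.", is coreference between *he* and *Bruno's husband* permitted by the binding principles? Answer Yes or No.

No

*he* is a pronoun; Principle B requires it to be free in its binding domain — the clause headed by 'told'.
— Bruno's husband: object of the clause headed by 'nominated'; is c-commanded by the pronoun; coreference would bind this R-expression — blocked (Principle C).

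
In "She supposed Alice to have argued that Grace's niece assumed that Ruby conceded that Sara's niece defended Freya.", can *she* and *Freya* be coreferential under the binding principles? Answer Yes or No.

No

*Freya* is an R-expression; Principle C requires it to be free (not bound by any c-commanding expression).
— she: subject of the matrix clause; the pronoun c-commands the R-expression — coreference blocked (Principle C).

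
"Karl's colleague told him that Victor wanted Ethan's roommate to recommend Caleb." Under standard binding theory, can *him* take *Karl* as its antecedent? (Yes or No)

*him* is a pronoun; Principle B requires it to be free in its binding domain — the matrix clause.
— Karl: possessor inside the subject DP of the matrix clause; does not c-command the pronoun — Principle B does not apply; allowed.

Yes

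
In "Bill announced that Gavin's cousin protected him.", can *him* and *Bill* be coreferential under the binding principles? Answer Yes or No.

Yes

*Bill* is an R-expression; Principle C requires it to be free (not bound by any c-commanding expression).
— him: object of the clause headed by 'protected'; the pronoun does not c-command the R-expression — coreference allowed.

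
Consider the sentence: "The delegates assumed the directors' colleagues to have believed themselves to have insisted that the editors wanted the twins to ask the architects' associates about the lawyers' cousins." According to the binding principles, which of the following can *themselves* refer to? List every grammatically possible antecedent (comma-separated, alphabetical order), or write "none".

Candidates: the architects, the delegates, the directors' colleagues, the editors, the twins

*themselves* is a reflexive; Principle A requires it to be bound within its binding domain — the clause headed by 'believed'.
— the architects: possessor inside the object DP of the clause headed by 'ask'; does not c-command the reflexive — cannot bind it (Principle A).
— the delegates: subject of the matrix clause; c-commands the reflexive but lies outside its binding domain — cannot bind it (Principle A).
— the directors' colleagues: subject of the clause headed by 'believed'; c-commands the reflexive within its binding domain — allowed (Principle A).
— the editors: subject of the clause headed by 'wanted'; does not c-command the reflexive — cannot bind it (Principle A).
— the twins: subject of the clause headed by 'ask'; does not c-command the reflexive — cannot bind it (Principle A).

the directors' colleagues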